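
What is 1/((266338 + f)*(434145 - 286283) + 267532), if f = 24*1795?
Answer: 1/45751431848 ≈ 2.1857e-11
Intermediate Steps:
f = 43080
1/((266338 + f)*(434145 - 286283) + 267532) = 1/((266338 + 43080)*(434145 - 286283) + 267532) = 1/(309418*147862 + 267532) = 1/(45751164316 + 267532) = 1/45751431848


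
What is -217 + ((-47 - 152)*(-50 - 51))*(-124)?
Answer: -2492493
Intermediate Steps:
-217 + ((-47 - 152)*(-50 - 51))*(-124) = -217 - 199*(-101)*(-124) = -217 + 20099*(-124) = -217 - 2492276 = -2492493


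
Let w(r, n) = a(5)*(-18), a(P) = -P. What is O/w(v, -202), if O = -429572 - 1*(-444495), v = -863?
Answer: 14923/90 ≈ 165.81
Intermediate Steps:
w(r, n) = 90 (w(r, n) = -1*5*(-18) = -5*(-18) = 90)
O = 14923 (O = -429572 + 444495 = 14923)
O/w(v, -202) = 14923/90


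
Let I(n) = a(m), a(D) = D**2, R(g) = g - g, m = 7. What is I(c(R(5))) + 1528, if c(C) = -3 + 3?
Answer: 1577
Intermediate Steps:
R(g) = 0
c(C) = 0
I(n) = 49 (I(n) = 7**2 = 49)
I(c(R(5))) + 1528 = 49 + 1528 = 1577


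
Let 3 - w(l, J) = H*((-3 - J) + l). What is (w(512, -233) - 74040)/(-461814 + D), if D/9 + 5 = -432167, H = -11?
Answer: 65875/4351362 ≈ 0.015139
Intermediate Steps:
w(l, J) = -30 - 11*J + 11*l (w(l, J) = 3 - (-11)*((-3 - J) + l) = 3 - (-11)*(-3 + l - J) = 3 - (33 - 11*l + 11*J) = 3 + (-33 - 11*J + 11*l) = -30 - 11*J + 11*l)
D = -3889548 (D = -45 + 9*(-432167) = -45 - 3889503 = -3889548)
(w(512, -233) - 74040)/(-461814 + D) = ((-30 - 11*(-233) + 11*512) - 74040)/(-461814 - 3889548) = ((-30 + 2563 + 5632) - 74040)/(-4351362) = (8165 - 74040)*(-1/4351362) = -65875*(-1/4351362) = 65875/4351362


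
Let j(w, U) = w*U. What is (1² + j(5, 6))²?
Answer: 961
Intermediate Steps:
j(w, U) = U*w
(1² + j(5, 6))² = (1² + 6*5)² = (1 + 30)² = 31² = 961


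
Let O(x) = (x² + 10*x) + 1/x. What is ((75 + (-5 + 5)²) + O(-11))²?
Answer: 893025/121 ≈ 7380.4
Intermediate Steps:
O(x) = 1/x + x² + 10*x
((75 + (-5 + 5)²) + O(-11))² = ((75 + (-5 + 5)²) + (1 + (-11)²*(10 - 11))/(-11))² = ((75 + 0²) - (1 + 121*(-1))/11)² = ((75 + 0) - (1 - 121)/11)² = (75 - 1/11*(-120))² = (75 + 120/11)² = (945/11)² = 893025/121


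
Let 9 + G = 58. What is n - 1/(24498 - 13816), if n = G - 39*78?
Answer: -31971227/10682 ≈ -2993.0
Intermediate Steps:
G = 49 (G = -9 + 58 = 49)
n = -2993 (n = 49 - 39*78 = 49 - 3042 = -2993)
n - 1/(24498 - 13816) = -2993 - 1/(24498 - 13816) = -2993 - 1/10682 = -31971227/10682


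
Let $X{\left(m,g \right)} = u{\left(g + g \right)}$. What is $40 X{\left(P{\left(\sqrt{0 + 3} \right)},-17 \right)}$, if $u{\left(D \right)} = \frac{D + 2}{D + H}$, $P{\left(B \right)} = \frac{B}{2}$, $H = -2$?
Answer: $\frac{320}{9} \approx 35.556$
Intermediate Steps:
$P{\left(B \right)} = \frac{B}{2}$ ($P{\left(B \right)} = B \frac{1}{2} = \frac{B}{2}$)
$u{\left(D \right)} = \frac{2 + D}{-2 + D}$ ($u{\left(D \right)} = \frac{D + 2}{D - 2} = \frac{2 + D}{-2 + D}$)
$X{\left(m,g \right)} = \frac{2 + 2 g}{-2 + 2 g}$ ($X{\left(m,g \right)} = \frac{2 + \left(g + g\right)}{-2 + \left(g + g\right)} = \frac{2 + 2 g}{-2 + 2 g}$)
$40 X{\left(P{\left(\sqrt{0 + 3} \right)},-17 \right)} = 40 \frac{1 - 17}{-1 - 17} = 40 \frac{1}{-18} \left(-16\right) = 40 \left(\left(- \frac{1}{18}\right) \left(-16\right)\right) = 40 \cdot \frac{8}{9} = \frac{320}{9}$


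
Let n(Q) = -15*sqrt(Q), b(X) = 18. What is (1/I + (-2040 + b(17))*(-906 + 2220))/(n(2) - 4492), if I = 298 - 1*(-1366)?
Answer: 4964889585053/8393887424 - 66316423665*sqrt(2)/33575549696 ≈ 588.70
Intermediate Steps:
I = 1664 (I = 298 + 1366 = 1664)
(1/I + (-2040 + b(17))*(-906 + 2220))/(n(2) - 4492) = (1/1664 + (-2040 + 18)*(-906 + 2220))/(-15*sqrt(2) - 4492) = (1/1664 - 2022*1314)/(-4492 - 15*sqrt(2)) = (1/1664 - 2656908)/(-4492 - 15*sqrt(2)) = -4421094911/(1664*(-4492 - 15*sqrt(2)))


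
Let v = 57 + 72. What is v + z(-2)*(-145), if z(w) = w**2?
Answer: -451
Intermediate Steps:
v = 129
v + z(-2)*(-145) = 129 + (-2)**2*(-145) = 129 + 4*(-145) = 129 - 580 = -451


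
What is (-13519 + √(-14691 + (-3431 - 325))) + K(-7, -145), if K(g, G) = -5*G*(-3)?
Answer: -15694 + I*√18447 ≈ -15694.0 + 135.82*I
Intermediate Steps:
K(g, G) = 15*G
(-13519 + √(-14691 + (-3431 - 325))) + K(-7, -145) = (-13519 + √(-14691 + (-3431 - 325))) + 15*(-145) = (-13519 + √(-14691 - 3756)) - 2175 = (-13519 + √(-18447)) - 2175 = (-13519 + I*√18447) - 2175 = -15694 + I*√18447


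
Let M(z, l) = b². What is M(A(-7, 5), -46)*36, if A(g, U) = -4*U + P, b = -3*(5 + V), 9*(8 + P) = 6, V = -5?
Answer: 0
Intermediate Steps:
P = -22/3 (P = -8 + (⅑)*6 = -8 + ⅔ = -22/3 ≈ -7.3333)
b = 0 (b = -3*(5 - 5) = -3*0 = 0)
A(g, U) = -22/3 - 4*U (A(g, U) = -4*U - 22/3 = -22/3 - 4*U)
M(z, l) = 0 (M(z, l) = 0² = 0)
M(A(-7, 5), -46)*36 = 0*36 = 0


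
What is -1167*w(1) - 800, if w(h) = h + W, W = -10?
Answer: 9703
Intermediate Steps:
w(h) = -10 + h (w(h) = h - 10 = -10 + h)
-1167*w(1) - 800 = -1167*(-10 + 1) - 800 = -1167*(-9) - 800 = 10503 - 800 = 9703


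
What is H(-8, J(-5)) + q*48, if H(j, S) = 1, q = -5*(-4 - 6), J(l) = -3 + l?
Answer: 2401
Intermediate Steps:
q = 50 (q = -5*(-10) = 50)
H(-8, J(-5)) + q*48 = 1 + 50*48 = 1 + 2400 = 2401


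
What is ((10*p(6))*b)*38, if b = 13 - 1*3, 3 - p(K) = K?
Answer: -11400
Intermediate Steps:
p(K) = 3 - K
b = 10 (b = 13 - 3 = 10)
((10*p(6))*b)*38 = ((10*(3 - 1*6))*10)*38 = ((10*(3 - 6))*10)*38 = ((10*(-3))*10)*38 = -30*10*38 = -300*38 = -11400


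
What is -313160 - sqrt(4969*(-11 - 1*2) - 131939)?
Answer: -313160 - 2*I*sqrt(49134) ≈ -3.1316e+5 - 443.32*I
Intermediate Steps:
-313160 - sqrt(4969*(-11 - 1*2) - 131939) = -313160 - sqrt(4969*(-11 - 2) - 131939) = -313160 - sqrt(4969*(-13) - 131939) = -313160 - sqrt(-64597 - 131939) = -313160 - sqrt(-196536) = -313160 - 2*I*sqrt(49134)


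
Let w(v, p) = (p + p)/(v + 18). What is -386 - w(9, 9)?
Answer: -1160/3 ≈ -386.67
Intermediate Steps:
w(v, p) = 2*p/(18 + v) (w(v, p) = (2*p)/(18 + v) = 2*p/(18 + v))
-386 - w(9, 9) = -386 - 2*9/(18 + 9) = -386 - 2*9/27 = -386 - 1*2/3 = -386 - 2/3 = -1160/3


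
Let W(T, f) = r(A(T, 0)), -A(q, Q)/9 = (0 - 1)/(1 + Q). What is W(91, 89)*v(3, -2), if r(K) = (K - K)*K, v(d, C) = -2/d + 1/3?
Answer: 0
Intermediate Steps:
v(d, C) = 1/3 - 2/d (v(d, C) = -2/d + 1*(1/3) = -2/d + 1/3 = 1/3 - 2/d)
A(q, Q) = 9/(1 + Q) (A(q, Q) = -9*(0 - 1)/(1 + Q) = -(-9)/(1 + Q) = 9/(1 + Q))
r(K) = 0 (r(K) = 0*K = 0)
W(T, f) = 0
W(91, 89)*v(3, -2) = 0*((1/3)*(-6 + 3)/3) = 0*((1/3)*(1/3)*(-3)) = 0*(-1/3) = 0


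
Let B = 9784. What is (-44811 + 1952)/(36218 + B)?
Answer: -42859/46002 ≈ -0.93168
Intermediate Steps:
(-44811 + 1952)/(36218 + B) = (-44811 + 1952)/(36218 + 9784) = -42859/46002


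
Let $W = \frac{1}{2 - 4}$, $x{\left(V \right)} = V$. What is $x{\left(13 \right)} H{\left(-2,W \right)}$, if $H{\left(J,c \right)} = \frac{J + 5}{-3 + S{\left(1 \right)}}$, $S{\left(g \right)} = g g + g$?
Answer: $-39$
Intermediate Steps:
$S{\left(g \right)} = g + g^{2}$ ($S{\left(g \right)} = g^{2} + g = g + g^{2}$)
$W = - \frac{1}{2}$ ($W = \frac{1}{-2} = - \frac{1}{2} \approx -0.5$)
$H{\left(J,c \right)} = -5 - J$ ($H{\left(J,c \right)} = \frac{J + 5}{-3 + 1 \left(1 + 1\right)} = \frac{5 + J}{-3 + 1 \cdot 2} = \frac{5 + J}{-3 + 2} = \frac{5 + J}{-1} = \left(5 + J\right) \left(-1\right) = -5 - J$)
$x{\left(13 \right)} H{\left(-2,W \right)} = 13 \left(-5 - -2\right) = 13 \left(-5 + 2\right) = 13 \left(-3\right) = -39$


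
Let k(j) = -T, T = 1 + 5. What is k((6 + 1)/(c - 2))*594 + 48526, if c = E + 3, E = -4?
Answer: 44962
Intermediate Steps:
c = -1 (c = -4 + 3 = -1)
T = 6
k(j) = -6 (k(j) = -1*6 = -6)
k((6 + 1)/(c - 2))*594 + 48526 = -6*594 + 48526 = -3564 + 48526 = 44962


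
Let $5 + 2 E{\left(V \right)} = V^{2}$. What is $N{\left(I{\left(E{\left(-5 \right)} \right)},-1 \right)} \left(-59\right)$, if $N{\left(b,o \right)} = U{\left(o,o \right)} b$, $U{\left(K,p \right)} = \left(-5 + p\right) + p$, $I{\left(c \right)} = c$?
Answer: $4130$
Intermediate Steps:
$E{\left(V \right)} = - \frac{5}{2} + \frac{V^{2}}{2}$
$U{\left(K,p \right)} = -5 + 2 p$
$N{\left(b,o \right)} = b \left(-5 + 2 o\right)$ ($N{\left(b,o \right)} = \left(-5 + 2 o\right) b = b \left(-5 + 2 o\right)$)
$N{\left(I{\left(E{\left(-5 \right)} \right)},-1 \right)} \left(-59\right) = \left(- \frac{5}{2} + \frac{\left(-5\right)^{2}}{2}\right) \left(-5 + 2 \left(-1\right)\right) \left(-59\right) = \left(- \frac{5}{2} + \frac{1}{2} \cdot 25\right) \left(-5 - 2\right) \left(-59\right) = \left(- \frac{5}{2} + \frac{25}{2}\right) \left(-7\right) \left(-59\right) = 10 \left(-7\right) \left(-59\right) = \left(-70\right) \left(-59\right) = 4130$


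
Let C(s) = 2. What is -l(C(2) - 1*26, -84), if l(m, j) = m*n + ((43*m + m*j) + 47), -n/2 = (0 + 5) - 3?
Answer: -1127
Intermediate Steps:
n = -4 (n = -2*((0 + 5) - 3) = -2*(5 - 3) = -2*2 = -4)
l(m, j) = 47 + 39*m + j*m (l(m, j) = m*(-4) + ((43*m + m*j) + 47) = -4*m + ((43*m + j*m) + 47) = -4*m + (47 + 43*m + j*m) = 47 + 39*m + j*m)
-l(C(2) - 1*26, -84) = -(47 + 39*(2 - 1*26) - 84*(2 - 1*26)) = -(47 + 39*(2 - 26) - 84*(2 - 26)) = -(47 + 39*(-24) - 84*(-24)) = -(47 - 936 + 2016) = -1*1127 = -1127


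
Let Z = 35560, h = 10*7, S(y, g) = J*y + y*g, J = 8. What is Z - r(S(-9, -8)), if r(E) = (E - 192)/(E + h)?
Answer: 1244696/35 ≈ 35563.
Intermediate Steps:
S(y, g) = 8*y + g*y (S(y, g) = 8*y + y*g = 8*y + g*y)
h = 70
r(E) = (-192 + E)/(70 + E) (r(E) = (E - 192)/(E + 70) = (-192 + E)/(70 + E))
Z - r(S(-9, -8)) = 35560 - (-192 - 9*(8 - 8))/(70 - 9*(8 - 8)) = 35560 - (-192 - 9*0)/(70 - 9*0) = 35560 - (-192 + 0)/(70 + 0) = 35560 - (-192)/70 = 35560 - 1*(-96/35) = 35560 + 96/35 = 1244696/35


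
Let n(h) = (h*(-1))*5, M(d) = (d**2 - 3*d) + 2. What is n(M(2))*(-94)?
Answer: 0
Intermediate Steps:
M(d) = 2 + d**2 - 3*d
n(h) = -5*h (n(h) = -h*5 = -5*h)
n(M(2))*(-94) = -5*(2 + 2**2 - 3*2)*(-94) = -5*(2 + 4 - 6)*(-94) = -5*0*(-94) = 0*(-94) = 0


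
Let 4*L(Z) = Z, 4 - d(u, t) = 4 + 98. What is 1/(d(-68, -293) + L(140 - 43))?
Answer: -4/295 ≈ -0.013559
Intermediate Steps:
d(u, t) = -98 (d(u, t) = 4 - (4 + 98) = 4 - 1*102 = 4 - 102 = -98)
L(Z) = Z/4
1/(d(-68, -293) + L(140 - 43)) = 1/(-98 + (140 - 43)/4) = 1/(-98 + (¼)*97) = 1/(-98 + 97/4) = 1/(-295/4) = -4/295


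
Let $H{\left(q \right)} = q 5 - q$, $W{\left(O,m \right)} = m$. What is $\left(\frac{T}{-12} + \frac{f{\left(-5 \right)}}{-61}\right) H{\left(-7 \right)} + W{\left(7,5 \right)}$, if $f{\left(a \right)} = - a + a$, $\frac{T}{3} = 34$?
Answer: $243$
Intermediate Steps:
$T = 102$ ($T = 3 \cdot 34 = 102$)
$f{\left(a \right)} = 0$
$H{\left(q \right)} = 4 q$ ($H{\left(q \right)} = 5 q - q = 4 q$)
$\left(\frac{T}{-12} + \frac{f{\left(-5 \right)}}{-61}\right) H{\left(-7 \right)} + W{\left(7,5 \right)} = \left(\frac{102}{-12} + \frac{0}{-61}\right) 4 \left(-7\right) + 5 = \left(102 \left(- \frac{1}{12}\right) + 0 \left(- \frac{1}{61}\right)\right) \left(-28\right) + 5 = \left(- \frac{17}{2} + 0\right) \left(-28\right) + 5 = \left(- \frac{17}{2}\right) \left(-28\right) + 5 = 238 + 5 = 243$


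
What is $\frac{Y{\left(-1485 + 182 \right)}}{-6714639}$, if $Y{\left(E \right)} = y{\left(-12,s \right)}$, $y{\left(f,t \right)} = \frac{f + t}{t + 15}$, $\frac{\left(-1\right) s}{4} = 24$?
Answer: $- \frac{4}{20143917} \approx -1.9857 \cdot 10^{-7}$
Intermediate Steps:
$s = -96$ ($s = \left(-4\right) 24 = -96$)
$y{\left(f,t \right)} = \frac{f + t}{15 + t}$
$Y{\left(E \right)} = \frac{4}{3}$ ($Y{\left(E \right)} = \frac{-12 - 96}{15 - 96} = \frac{1}{-81} \left(-108\right) = \left(- \frac{1}{81}\right) \left(-108\right) = \frac{4}{3}$)
$\frac{Y{\left(-1485 + 182 \right)}}{-6714639} = \frac{4}{3 \left(-6714639\right)} = \frac{4}{3} \left(- \frac{1}{6714639}\right) = - \frac{4}{20143917}$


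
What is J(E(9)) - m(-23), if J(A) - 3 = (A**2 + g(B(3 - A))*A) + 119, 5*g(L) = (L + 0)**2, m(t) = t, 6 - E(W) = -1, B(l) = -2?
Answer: 998/5 ≈ 199.60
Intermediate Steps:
E(W) = 7 (E(W) = 6 - 1*(-1) = 6 + 1 = 7)
g(L) = L**2/5 (g(L) = (L + 0)**2/5 = L**2/5)
J(A) = 122 + A**2 + 4*A/5 (J(A) = 3 + ((A**2 + ((1/5)*(-2)**2)*A) + 119) = 3 + ((A**2 + ((1/5)*4)*A) + 119) = 3 + ((A**2 + 4*A/5) + 119) = 3 + (119 + A**2 + 4*A/5) = 122 + A**2 + 4*A/5)
J(E(9)) - m(-23) = (122 + 7**2 + (4/5)*7) - 1*(-23) = (122 + 49 + 28/5) + 23 = 883/5 + 23 = 998/5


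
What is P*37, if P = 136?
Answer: 5032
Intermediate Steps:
P*37 = 136*37 = 5032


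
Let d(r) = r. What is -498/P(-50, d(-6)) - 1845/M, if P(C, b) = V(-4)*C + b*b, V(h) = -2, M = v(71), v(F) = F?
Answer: -143139/4828 ≈ -29.648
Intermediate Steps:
M = 71
P(C, b) = b² - 2*C (P(C, b) = -2*C + b*b = -2*C + b² = b² - 2*C)
-498/P(-50, d(-6)) - 1845/M = -498/((-6)² - 2*(-50)) - 1845/71 = -498/(36 + 100) - 1845*1/71 = -498/136 - 1845/71 = -498*1/136 - 1845/71 = -249/68 - 1845/71 = -143139/4828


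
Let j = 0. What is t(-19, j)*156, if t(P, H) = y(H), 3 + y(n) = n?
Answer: -468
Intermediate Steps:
y(n) = -3 + n
t(P, H) = -3 + H
t(-19, j)*156 = (-3 + 0)*156 = -3*156 = -468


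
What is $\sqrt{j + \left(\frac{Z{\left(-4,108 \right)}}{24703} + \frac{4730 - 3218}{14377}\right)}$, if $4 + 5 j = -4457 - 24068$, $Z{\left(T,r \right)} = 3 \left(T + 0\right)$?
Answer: $\frac{i \sqrt{17992210672781870762545}}{1775775155} \approx 75.536 i$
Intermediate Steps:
$Z{\left(T,r \right)} = 3 T$
$j = - \frac{28529}{5}$ ($j = - \frac{4}{5} + \frac{-4457 - 24068}{5} = - \frac{4}{5} + \frac{1}{5} \left(-28525\right) = - \frac{4}{5} - 5705 = - \frac{28529}{5} \approx -5705.8$)
$\sqrt{j + \left(\frac{Z{\left(-4,108 \right)}}{24703} + \frac{4730 - 3218}{14377}\right)} = \sqrt{- \frac{28529}{5} + \left(\frac{3 \left(-4\right)}{24703} + \frac{4730 - 3218}{14377}\right)} = \sqrt{- \frac{28529}{5} - \left(\frac{12}{24703} - \left(4730 - 3218\right) \frac{1}{14377}\right)} = \sqrt{- \frac{28529}{5} + \left(- \frac{12}{24703} + 1512 \cdot \frac{1}{14377}\right)} = \sqrt{- \frac{28529}{5} + \left(- \frac{12}{24703} + \frac{1512}{14377}\right)} = \sqrt{- \frac{28529}{5} + \frac{37178412}{355155031}} = \sqrt{- \frac{10132031987339}{1775775155}} = \frac{i \sqrt{17992210672781870762545}}{1775775155}$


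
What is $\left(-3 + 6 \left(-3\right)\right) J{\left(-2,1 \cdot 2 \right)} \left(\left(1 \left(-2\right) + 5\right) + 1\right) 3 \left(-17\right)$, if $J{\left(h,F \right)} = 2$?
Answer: $8568$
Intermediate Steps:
$\left(-3 + 6 \left(-3\right)\right) J{\left(-2,1 \cdot 2 \right)} \left(\left(1 \left(-2\right) + 5\right) + 1\right) 3 \left(-17\right) = \left(-3 + 6 \left(-3\right)\right) 2 \left(\left(1 \left(-2\right) + 5\right) + 1\right) 3 \left(-17\right) = \left(-3 - 18\right) 2 \left(\left(-2 + 5\right) + 1\right) 3 \left(-17\right) = - 21 \cdot 2 \left(3 + 1\right) 3 \left(-17\right) = - 21 \cdot 2 \cdot 4 \cdot 3 \left(-17\right) = \left(-21\right) 8 \cdot 3 \left(-17\right) = \left(-168\right) 3 \left(-17\right) = \left(-504\right) \left(-17\right) = 8568$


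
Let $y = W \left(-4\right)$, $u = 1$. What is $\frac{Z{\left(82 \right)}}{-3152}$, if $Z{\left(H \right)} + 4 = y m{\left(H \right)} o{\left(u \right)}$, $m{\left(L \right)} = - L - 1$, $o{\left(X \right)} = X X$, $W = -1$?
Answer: $\frac{21}{197} \approx 0.1066$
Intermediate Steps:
$o{\left(X \right)} = X^{2}$
$y = 4$ ($y = \left(-1\right) \left(-4\right) = 4$)
$m{\left(L \right)} = -1 - L$
$Z{\left(H \right)} = -8 - 4 H$ ($Z{\left(H \right)} = -4 + 4 \left(-1 - H\right) 1^{2} = -4 + \left(-4 - 4 H\right) 1 = -4 - \left(4 + 4 H\right) = -8 - 4 H$)
$\frac{Z{\left(82 \right)}}{-3152} = \frac{-8 - 328}{-3152} = \left(-8 - 328\right) \left(- \frac{1}{3152}\right) = \left(-336\right) \left(- \frac{1}{3152}\right) = \frac{21}{197}$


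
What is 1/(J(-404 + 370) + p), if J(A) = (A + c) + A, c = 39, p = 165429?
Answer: 1/165400 ≈ 6.0459e-6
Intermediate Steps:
J(A) = 39 + 2*A (J(A) = (A + 39) + A = (39 + A) + A = 39 + 2*A)
1/(J(-404 + 370) + p) = 1/((39 + 2*(-404 + 370)) + 165429) = 1/((39 + 2*(-34)) + 165429) = 1/((39 - 68) + 165429) = 1/(-29 + 165429) = 1/165400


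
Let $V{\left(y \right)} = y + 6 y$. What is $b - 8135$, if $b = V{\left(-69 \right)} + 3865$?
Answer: $-4753$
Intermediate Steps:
$V{\left(y \right)} = 7 y$
$b = 3382$ ($b = 7 \left(-69\right) + 3865 = -483 + 3865 = 3382$)
$b - 8135 = 3382 - 8135 = -4753$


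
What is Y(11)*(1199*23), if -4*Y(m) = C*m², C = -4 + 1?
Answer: 10010451/4 ≈ 2.5026e+6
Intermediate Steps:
C = -3
Y(m) = 3*m²/4 (Y(m) = -(-3)*m²/4 = 3*m²/4)
Y(11)*(1199*23) = ((¾)*11²)*(1199*23) = ((¾)*121)*27577 = (363/4)*27577 = 10010451/4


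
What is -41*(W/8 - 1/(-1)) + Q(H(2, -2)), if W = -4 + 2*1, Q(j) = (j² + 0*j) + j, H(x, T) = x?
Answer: -99/4 ≈ -24.750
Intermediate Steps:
Q(j) = j + j² (Q(j) = (j² + 0) + j = j² + j = j + j²)
W = -2 (W = -4 + 2 = -2)
-41*(W/8 - 1/(-1)) + Q(H(2, -2)) = -41*(-2/8 - 1/(-1)) + 2*(1 + 2) = -41*(-2*⅛ - 1*(-1)) + 2*3 = -41*(-¼ + 1) + 6 = -41*¾ + 6 = -123/4 + 6 = -99/4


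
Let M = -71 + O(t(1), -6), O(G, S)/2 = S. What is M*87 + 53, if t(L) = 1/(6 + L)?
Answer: -7168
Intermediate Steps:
O(G, S) = 2*S
M = -83 (M = -71 + 2*(-6) = -71 - 12 = -83)
M*87 + 53 = -83*87 + 53 = -7221 + 53 = -7168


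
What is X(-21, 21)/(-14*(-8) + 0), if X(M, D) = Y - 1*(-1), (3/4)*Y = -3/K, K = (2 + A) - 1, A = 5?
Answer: 1/336 ≈ 0.0029762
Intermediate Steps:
K = 6 (K = (2 + 5) - 1 = 7 - 1 = 6)
Y = -⅔ (Y = 4*(-3/6)/3 = 4*(-3*⅙)/3 = (4/3)*(-½) = -⅔ ≈ -0.66667)
X(M, D) = ⅓ (X(M, D) = -⅔ - 1*(-1) = -⅔ + 1 = ⅓)
X(-21, 21)/(-14*(-8) + 0) = 1/(3*(-14*(-8) + 0)) = 1/(3*(112 + 0)) = (⅓)/112 = (⅓)*(1/112) = 1/336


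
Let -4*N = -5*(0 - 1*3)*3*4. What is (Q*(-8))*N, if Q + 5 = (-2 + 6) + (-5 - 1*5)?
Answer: -3960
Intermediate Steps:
N = -45 (N = -(-5)*((0 - 1*3)*3)*4/4 = -(-5)*((0 - 3)*3)*4/4 = -(-5)*-3*3*4/4 = -(-5)*(-9*4)/4 = -(-5)*(-36)/4 = -1/4*180 = -45)
Q = -11 (Q = -5 + ((-2 + 6) + (-5 - 1*5)) = -5 + (4 + (-5 - 5)) = -5 + (4 - 10) = -5 - 6 = -11)
(Q*(-8))*N = -11*(-8)*(-45) = 88*(-45) = -3960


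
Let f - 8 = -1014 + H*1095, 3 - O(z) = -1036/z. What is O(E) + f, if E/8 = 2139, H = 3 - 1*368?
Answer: -1714100225/4278 ≈ -4.0068e+5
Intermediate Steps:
H = -365 (H = 3 - 368 = -365)
E = 17112 (E = 8*2139 = 17112)
O(z) = 3 + 1036/z (O(z) = 3 - (-1036)/z = 3 + 1036/z)
f = -400681 (f = 8 + (-1014 - 365*1095) = 8 + (-1014 - 399675) = 8 - 400689 = -400681)
O(E) + f = (3 + 1036/17112) - 400681 = (3 + 1036*(1/17112)) - 400681 = (3 + 259/4278) - 400681 = 13093/4278 - 400681 = -1714100225/4278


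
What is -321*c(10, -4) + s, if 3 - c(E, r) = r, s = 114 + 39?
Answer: -2094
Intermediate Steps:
s = 153
c(E, r) = 3 - r
-321*c(10, -4) + s = -321*(3 - 1*(-4)) + 153 = -321*(3 + 4) + 153 = -321*7 + 153 = -2247 + 153 = -2094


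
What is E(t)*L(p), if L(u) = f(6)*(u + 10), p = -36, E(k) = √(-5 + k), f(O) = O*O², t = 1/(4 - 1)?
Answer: -1872*I*√42 ≈ -12132.0*I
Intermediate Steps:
t = ⅓ (t = 1/3 = ⅓ ≈ 0.33333)
f(O) = O³
L(u) = 2160 + 216*u (L(u) = 6³*(u + 10) = 216*(10 + u) = 2160 + 216*u)
E(t)*L(p) = √(-5 + ⅓)*(2160 + 216*(-36)) = √(-14/3)*(2160 - 7776) = (I*√42/3)*(-5616) = -1872*I*√42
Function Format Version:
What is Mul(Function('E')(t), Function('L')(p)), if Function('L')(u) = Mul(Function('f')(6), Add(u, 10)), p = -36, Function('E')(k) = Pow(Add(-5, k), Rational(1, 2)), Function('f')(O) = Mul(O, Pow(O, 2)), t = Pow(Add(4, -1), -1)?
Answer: Mul(-1872, I, Pow(42, Rational(1, 2))) ≈ Mul(-12132., I)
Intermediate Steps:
t = Rational(1, 3) (t = Pow(3, -1) = Rational(1, 3) ≈ 0.33333)
Function('f')(O) = Pow(O, 3)
Function('L')(u) = Add(2160, Mul(216, u)) (Function('L')(u) = Mul(Pow(6, 3), Add(u, 10)) = Mul(216, Add(10, u)) = Add(2160, Mul(216, u)))
Mul(Function('E')(t), Function('L')(p)) = Mul(Pow(Add(-5, Rational(1, 3)), Rational(1, 2)), Add(2160, Mul(216, -36))) = Mul(Pow(Rational(-14, 3), Rational(1, 2)), Add(2160, -7776)) = Mul(Mul(Rational(1, 3), I, Pow(42, Rational(1, 2))), -5616) = Mul(-1872, I, Pow(42, Rational(1, 2)))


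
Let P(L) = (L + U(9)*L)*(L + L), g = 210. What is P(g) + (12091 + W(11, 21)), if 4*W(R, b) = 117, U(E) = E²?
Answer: 28978081/4 ≈ 7.2445e+6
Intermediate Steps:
W(R, b) = 117/4 (W(R, b) = (¼)*117 = 117/4)
P(L) = 164*L² (P(L) = (L + 9²*L)*(L + L) = (L + 81*L)*(2*L) = (82*L)*(2*L) = 164*L²)
P(g) + (12091 + W(11, 21)) = 164*210² + (12091 + 117/4) = 164*44100 + 48481/4 = 7232400 + 48481/4 = 28978081/4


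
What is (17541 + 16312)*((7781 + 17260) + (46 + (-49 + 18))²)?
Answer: 855329898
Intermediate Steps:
(17541 + 16312)*((7781 + 17260) + (46 + (-49 + 18))²) = 33853*(25041 + (46 - 31)²) = 33853*(25041 + 15²) = 33853*(25041 + 225) = 33853*25266 = 855329898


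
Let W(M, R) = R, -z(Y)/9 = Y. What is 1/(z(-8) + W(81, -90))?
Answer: -1/18 ≈ -0.055556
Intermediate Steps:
z(Y) = -9*Y
1/(z(-8) + W(81, -90)) = 1/(-9*(-8) - 90) = 1/(72 - 90) = 1/(-18) = -1/18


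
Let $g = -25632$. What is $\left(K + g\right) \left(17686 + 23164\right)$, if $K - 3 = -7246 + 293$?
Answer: $-1330974700$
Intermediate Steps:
$K = -6950$ ($K = 3 + \left(-7246 + 293\right) = 3 - 6953 = -6950$)
$\left(K + g\right) \left(17686 + 23164\right) = \left(-6950 - 25632\right) \left(17686 + 23164\right) = \left(-32582\right) 40850 = -1330974700$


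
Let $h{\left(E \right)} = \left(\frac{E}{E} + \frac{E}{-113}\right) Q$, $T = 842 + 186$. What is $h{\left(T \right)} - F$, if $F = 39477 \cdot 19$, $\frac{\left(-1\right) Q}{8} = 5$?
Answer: $- \frac{84720519}{113} \approx -7.4974 \cdot 10^{5}$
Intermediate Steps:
$Q = -40$ ($Q = \left(-8\right) 5 = -40$)
$F = 750063$
$T = 1028$
$h{\left(E \right)} = -40 + \frac{40 E}{113}$ ($h{\left(E \right)} = \left(\frac{E}{E} + \frac{E}{-113}\right) \left(-40\right) = \left(1 + E \left(- \frac{1}{113}\right)\right) \left(-40\right) = \left(1 - \frac{E}{113}\right) \left(-40\right) = -40 + \frac{40 E}{113}$)
$h{\left(T \right)} - F = \left(-40 + \frac{40}{113} \cdot 1028\right) - 750063 = \left(-40 + \frac{41120}{113}\right) - 750063 = \frac{36600}{113} - 750063 = - \frac{84720519}{113}$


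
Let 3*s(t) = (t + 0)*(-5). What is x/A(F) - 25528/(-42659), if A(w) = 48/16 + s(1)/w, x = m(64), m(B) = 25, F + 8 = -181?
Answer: 648242093/72776254 ≈ 8.9073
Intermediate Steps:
F = -189 (F = -8 - 181 = -189)
s(t) = -5*t/3 (s(t) = ((t + 0)*(-5))/3 = (t*(-5))/3 = (-5*t)/3 = -5*t/3)
x = 25
A(w) = 3 - 5/(3*w) (A(w) = 48/16 + (-5/3*1)/w = 48*(1/16) - 5/(3*w) = 3 - 5/(3*w))
x/A(F) - 25528/(-42659) = 25/(3 - 5/3/(-189)) - 25528/(-42659) = 25/(3 - 5/3*(-1/189)) - 25528*(-1/42659) = 25/(3 + 5/567) + 25528/42659 = 25/(1706/567) + 25528/42659 = 25*(567/1706) + 25528/42659 = 14175/1706 + 25528/42659 = 648242093/72776254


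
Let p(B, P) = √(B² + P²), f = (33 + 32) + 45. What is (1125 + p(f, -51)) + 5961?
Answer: 7086 + √14701 ≈ 7207.3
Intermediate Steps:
f = 110 (f = 65 + 45 = 110)
(1125 + p(f, -51)) + 5961 = (1125 + √(110² + (-51)²)) + 5961 = (1125 + √(12100 + 2601)) + 5961 = (1125 + √14701) + 5961 = 7086 + √14701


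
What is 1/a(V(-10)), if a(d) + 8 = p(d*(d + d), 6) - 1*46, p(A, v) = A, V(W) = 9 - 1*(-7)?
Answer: 1/458 ≈ 0.0021834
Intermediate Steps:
V(W) = 16 (V(W) = 9 + 7 = 16)
a(d) = -54 + 2*d² (a(d) = -8 + (d*(d + d) - 1*46) = -8 + (d*(2*d) - 46) = -8 + (2*d² - 46) = -8 + (-46 + 2*d²) = -54 + 2*d²)
1/a(V(-10)) = 1/(-54 + 2*16²) = 1/(-54 + 2*256) = 1/(-54 + 512) = 1/458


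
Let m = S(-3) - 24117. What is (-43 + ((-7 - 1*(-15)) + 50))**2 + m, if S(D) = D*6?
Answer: -23910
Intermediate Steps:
S(D) = 6*D
m = -24135 (m = 6*(-3) - 24117 = -18 - 24117 = -24135)
(-43 + ((-7 - 1*(-15)) + 50))**2 + m = (-43 + ((-7 - 1*(-15)) + 50))**2 - 24135 = (-43 + ((-7 + 15) + 50))**2 - 24135 = (-43 + (8 + 50))**2 - 24135 = (-43 + 58)**2 - 24135 = 15**2 - 24135 = 225 - 24135 = -23910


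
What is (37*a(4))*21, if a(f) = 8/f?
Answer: 1554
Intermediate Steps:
(37*a(4))*21 = (37*(8/4))*21 = (37*(8*(¼)))*21 = (37*2)*21 = 74*21 = 1554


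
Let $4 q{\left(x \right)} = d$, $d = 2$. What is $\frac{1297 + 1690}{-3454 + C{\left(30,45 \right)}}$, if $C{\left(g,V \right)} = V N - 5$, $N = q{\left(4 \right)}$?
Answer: $- \frac{206}{237} \approx -0.8692$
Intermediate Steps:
$q{\left(x \right)} = \frac{1}{2}$ ($q{\left(x \right)} = \frac{1}{4} \cdot 2 = \frac{1}{2}$)
$N = \frac{1}{2} \approx 0.5$
$C{\left(g,V \right)} = -5 + \frac{V}{2}$ ($C{\left(g,V \right)} = V \frac{1}{2} - 5 = \frac{V}{2} - 5 = -5 + \frac{V}{2}$)
$\frac{1297 + 1690}{-3454 + C{\left(30,45 \right)}} = \frac{1297 + 1690}{-3454 + \left(-5 + \frac{1}{2} \cdot 45\right)} = \frac{2987}{-3454 + \left(-5 + \frac{45}{2}\right)} = \frac{2987}{-3454 + \frac{35}{2}} = \frac{2987}{- \frac{6873}{2}} = 2987 \left(- \frac{2}{6873}\right) = - \frac{206}{237}$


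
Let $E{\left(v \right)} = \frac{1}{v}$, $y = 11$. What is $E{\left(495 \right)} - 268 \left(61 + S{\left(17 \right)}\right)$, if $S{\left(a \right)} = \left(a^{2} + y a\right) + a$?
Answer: $- \frac{73493639}{495} \approx -1.4847 \cdot 10^{5}$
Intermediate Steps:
$S{\left(a \right)} = a^{2} + 12 a$ ($S{\left(a \right)} = \left(a^{2} + 11 a\right) + a = a^{2} + 12 a$)
$E{\left(495 \right)} - 268 \left(61 + S{\left(17 \right)}\right) = \frac{1}{495} - 268 \left(61 + 17 \left(12 + 17\right)\right) = \frac{1}{495} - 268 \left(61 + 17 \cdot 29\right) = \frac{1}{495} - 268 \left(61 + 493\right) = \frac{1}{495} - 148472 = - \frac{73493639}{495}$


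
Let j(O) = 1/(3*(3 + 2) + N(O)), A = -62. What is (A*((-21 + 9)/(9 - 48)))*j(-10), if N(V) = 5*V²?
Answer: -248/6695 ≈ -0.037043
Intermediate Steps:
j(O) = 1/(15 + 5*O²) (j(O) = 1/(3*(3 + 2) + 5*O²) = 1/(3*5 + 5*O²) = 1/(15 + 5*O²))
(A*((-21 + 9)/(9 - 48)))*j(-10) = (-62*(-21 + 9)/(9 - 48))*(1/(5*(3 + (-10)²))) = (-(-744)/(-39))*(1/(5*(3 + 100))) = (-(-744)*(-1)/39)*((⅕)/103) = (-62*4/13)*((⅕)*(1/103)) = -248/13*1/515 = -248/6695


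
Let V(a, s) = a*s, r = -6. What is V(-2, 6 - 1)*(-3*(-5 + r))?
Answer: -330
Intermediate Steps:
V(-2, 6 - 1)*(-3*(-5 + r)) = (-2*(6 - 1))*(-3*(-5 - 6)) = (-2*5)*(-3*(-11)) = -10*33 = -330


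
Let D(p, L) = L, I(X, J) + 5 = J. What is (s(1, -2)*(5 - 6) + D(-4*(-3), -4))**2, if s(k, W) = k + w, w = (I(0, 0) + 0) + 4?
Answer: 16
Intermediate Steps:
I(X, J) = -5 + J
w = -1 (w = ((-5 + 0) + 0) + 4 = (-5 + 0) + 4 = -5 + 4 = -1)
s(k, W) = -1 + k (s(k, W) = k - 1 = -1 + k)
(s(1, -2)*(5 - 6) + D(-4*(-3), -4))**2 = ((-1 + 1)*(5 - 6) - 4)**2 = (0*(-1) - 4)**2 = (0 - 4)**2 = (-4)**2 = 16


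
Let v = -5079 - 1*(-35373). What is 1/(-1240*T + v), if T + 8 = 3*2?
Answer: 1/32774 ≈ 3.0512e-5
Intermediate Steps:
T = -2 (T = -8 + 3*2 = -8 + 6 = -2)
v = 30294 (v = -5079 + 35373 = 30294)
1/(-1240*T + v) = 1/(-1240*(-2) + 30294) = 1/(2480 + 30294) = 1/32774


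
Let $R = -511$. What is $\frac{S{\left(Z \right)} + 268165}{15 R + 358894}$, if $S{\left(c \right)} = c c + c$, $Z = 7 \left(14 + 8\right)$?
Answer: $\frac{292035}{351229} \approx 0.83147$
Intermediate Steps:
$Z = 154$ ($Z = 7 \cdot 22 = 154$)
$S{\left(c \right)} = c + c^{2}$ ($S{\left(c \right)} = c^{2} + c = c + c^{2}$)
$\frac{S{\left(Z \right)} + 268165}{15 R + 358894} = \frac{154 \left(1 + 154\right) + 268165}{15 \left(-511\right) + 358894} = \frac{154 \cdot 155 + 268165}{-7665 + 358894} = \frac{23870 + 268165}{351229} = 292035 \cdot \frac{1}{351229} = \frac{292035}{351229}$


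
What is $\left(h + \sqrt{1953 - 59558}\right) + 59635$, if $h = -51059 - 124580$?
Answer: $-116004 + i \sqrt{57605} \approx -1.16 \cdot 10^{5} + 240.01 i$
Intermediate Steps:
$h = -175639$ ($h = -51059 - 124580 = -175639$)
$\left(h + \sqrt{1953 - 59558}\right) + 59635 = \left(-175639 + \sqrt{1953 - 59558}\right) + 59635 = \left(-175639 + \sqrt{-57605}\right) + 59635 = \left(-175639 + i \sqrt{57605}\right) + 59635 = -116004 + i \sqrt{57605}$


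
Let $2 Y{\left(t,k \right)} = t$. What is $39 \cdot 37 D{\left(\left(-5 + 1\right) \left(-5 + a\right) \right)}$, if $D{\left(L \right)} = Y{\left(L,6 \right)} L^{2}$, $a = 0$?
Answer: $5772000$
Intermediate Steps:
$Y{\left(t,k \right)} = \frac{t}{2}$
$D{\left(L \right)} = \frac{L^{3}}{2}$ ($D{\left(L \right)} = \frac{L}{2} L^{2} = \frac{L^{3}}{2}$)
$39 \cdot 37 D{\left(\left(-5 + 1\right) \left(-5 + a\right) \right)} = 39 \cdot 37 \frac{\left(\left(-5 + 1\right) \left(-5 + 0\right)\right)^{3}}{2} = 1443 \frac{\left(\left(-4\right) \left(-5\right)\right)^{3}}{2} = 1443 \frac{20^{3}}{2} = 1443 \cdot \frac{1}{2} \cdot 8000 = 1443 \cdot 4000 = 5772000$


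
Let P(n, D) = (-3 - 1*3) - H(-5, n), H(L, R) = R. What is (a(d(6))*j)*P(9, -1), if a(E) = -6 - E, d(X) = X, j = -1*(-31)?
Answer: 5580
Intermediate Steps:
j = 31
P(n, D) = -6 - n (P(n, D) = (-3 - 1*3) - n = (-3 - 3) - n = -6 - n)
(a(d(6))*j)*P(9, -1) = ((-6 - 1*6)*31)*(-6 - 1*9) = ((-6 - 6)*31)*(-6 - 9) = -12*31*(-15) = -372*(-15) = 5580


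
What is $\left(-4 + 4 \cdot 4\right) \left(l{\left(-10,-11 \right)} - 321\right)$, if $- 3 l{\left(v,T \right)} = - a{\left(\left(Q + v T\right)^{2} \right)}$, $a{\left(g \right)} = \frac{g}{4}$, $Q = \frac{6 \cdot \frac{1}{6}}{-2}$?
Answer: $\frac{32553}{4} \approx 8138.3$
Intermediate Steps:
$Q = - \frac{1}{2}$ ($Q = 6 \cdot \frac{1}{6} \left(- \frac{1}{2}\right) = 1 \left(- \frac{1}{2}\right) = - \frac{1}{2} \approx -0.5$)
$a{\left(g \right)} = \frac{g}{4}$ ($a{\left(g \right)} = g \frac{1}{4} = \frac{g}{4}$)
$l{\left(v,T \right)} = \frac{\left(- \frac{1}{2} + T v\right)^{2}}{12}$ ($l{\left(v,T \right)} = - \frac{\left(-1\right) \frac{\left(- \frac{1}{2} + v T\right)^{2}}{4}}{3} = - \frac{\left(-1\right) \frac{\left(- \frac{1}{2} + T v\right)^{2}}{4}}{3} = - \frac{\left(- \frac{1}{4}\right) \left(- \frac{1}{2} + T v\right)^{2}}{3} = \frac{\left(- \frac{1}{2} + T v\right)^{2}}{12}$)
$\left(-4 + 4 \cdot 4\right) \left(l{\left(-10,-11 \right)} - 321\right) = \left(-4 + 4 \cdot 4\right) \left(\frac{\left(-1 + 2 \left(-11\right) \left(-10\right)\right)^{2}}{48} - 321\right) = \left(-4 + 16\right) \left(\frac{\left(-1 + 220\right)^{2}}{48} - 321\right) = 12 \left(\frac{219^{2}}{48} - 321\right) = 12 \left(\frac{1}{48} \cdot 47961 - 321\right) = 12 \left(\frac{15987}{16} - 321\right) = 12 \cdot \frac{10851}{16} = \frac{32553}{4}$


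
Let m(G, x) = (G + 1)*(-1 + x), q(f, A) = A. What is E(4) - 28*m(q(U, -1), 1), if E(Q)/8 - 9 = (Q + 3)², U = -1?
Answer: 464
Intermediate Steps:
m(G, x) = (1 + G)*(-1 + x)
E(Q) = 72 + 8*(3 + Q)² (E(Q) = 72 + 8*(Q + 3)² = 72 + 8*(3 + Q)²)
E(4) - 28*m(q(U, -1), 1) = (72 + 8*(3 + 4)²) - 28*(-1 + 1 - 1*(-1) - 1*1) = (72 + 8*7²) - 28*(-1 + 1 + 1 - 1) = (72 + 8*49) - 28*0 = (72 + 392) + 0 = 464 + 0 = 464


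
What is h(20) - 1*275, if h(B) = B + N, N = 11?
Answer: -244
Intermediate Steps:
h(B) = 11 + B (h(B) = B + 11 = 11 + B)
h(20) - 1*275 = (11 + 20) - 1*275 = 31 - 275 = -244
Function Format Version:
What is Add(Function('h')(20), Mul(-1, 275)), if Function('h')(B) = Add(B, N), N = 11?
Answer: -244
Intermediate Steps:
Function('h')(B) = Add(11, B) (Function('h')(B) = Add(B, 11) = Add(11, B))
Add(Function('h')(20), Mul(-1, 275)) = Add(Add(11, 20), Mul(-1, 275)) = Add(31, -275) = -244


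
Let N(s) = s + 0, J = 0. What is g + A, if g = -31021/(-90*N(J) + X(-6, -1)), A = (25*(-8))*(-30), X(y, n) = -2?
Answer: 43021/2 ≈ 21511.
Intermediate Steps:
N(s) = s
A = 6000 (A = -200*(-30) = 6000)
g = 31021/2 (g = -31021/(-90*0 - 2) = -31021/(0 - 2) = -31021/(-2) = -31021*(-½) = 31021/2 ≈ 15511.)
g + A = 31021/2 + 6000 = 43021/2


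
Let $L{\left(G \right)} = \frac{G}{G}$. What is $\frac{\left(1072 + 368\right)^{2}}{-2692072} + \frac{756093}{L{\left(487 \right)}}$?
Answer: $\frac{254431840137}{336509} \approx 7.5609 \cdot 10^{5}$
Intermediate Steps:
$L{\left(G \right)} = 1$
$\frac{\left(1072 + 368\right)^{2}}{-2692072} + \frac{756093}{L{\left(487 \right)}} = \frac{\left(1072 + 368\right)^{2}}{-2692072} + \frac{756093}{1} = 1440^{2} \left(- \frac{1}{2692072}\right) + 756093 \cdot 1 = 2073600 \left(- \frac{1}{2692072}\right) + 756093 = - \frac{259200}{336509} + 756093 = \frac{254431840137}{336509}$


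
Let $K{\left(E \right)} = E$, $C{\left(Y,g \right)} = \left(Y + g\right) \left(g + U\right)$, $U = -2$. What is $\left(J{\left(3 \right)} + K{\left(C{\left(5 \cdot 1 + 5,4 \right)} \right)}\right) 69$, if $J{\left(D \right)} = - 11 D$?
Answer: $-345$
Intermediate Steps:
$C{\left(Y,g \right)} = \left(-2 + g\right) \left(Y + g\right)$ ($C{\left(Y,g \right)} = \left(Y + g\right) \left(g - 2\right) = \left(Y + g\right) \left(-2 + g\right) = \left(-2 + g\right) \left(Y + g\right)$)
$\left(J{\left(3 \right)} + K{\left(C{\left(5 \cdot 1 + 5,4 \right)} \right)}\right) 69 = \left(\left(-11\right) 3 + \left(4^{2} - 2 \left(5 \cdot 1 + 5\right) - 8 + \left(5 \cdot 1 + 5\right) 4\right)\right) 69 = \left(-33 + \left(16 - 2 \left(5 + 5\right) - 8 + \left(5 + 5\right) 4\right)\right) 69 = \left(-33 + \left(16 - 20 - 8 + 10 \cdot 4\right)\right) 69 = \left(-33 + \left(16 - 20 - 8 + 40\right)\right) 69 = \left(-33 + 28\right) 69 = \left(-5\right) 69 = -345$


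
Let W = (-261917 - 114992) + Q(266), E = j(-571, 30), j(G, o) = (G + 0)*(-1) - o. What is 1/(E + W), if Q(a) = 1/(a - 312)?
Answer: -46/17312929 ≈ -2.6570e-6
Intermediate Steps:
j(G, o) = -G - o (j(G, o) = G*(-1) - o = -G - o)
E = 541 (E = -1*(-571) - 1*30 = 571 - 30 = 541)
Q(a) = 1/(-312 + a)
W = -17337815/46 (W = (-261917 - 114992) + 1/(-312 + 266) = -376909 + 1/(-46) = -376909 - 1/46 = -17337815/46 ≈ -3.7691e+5)
1/(E + W) = 1/(541 - 17337815/46) = 1/(-17312929/46) = -46/17312929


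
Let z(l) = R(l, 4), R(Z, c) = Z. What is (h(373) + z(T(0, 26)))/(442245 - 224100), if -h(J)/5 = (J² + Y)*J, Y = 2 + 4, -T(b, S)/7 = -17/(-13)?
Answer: -3373328194/2835885 ≈ -1189.5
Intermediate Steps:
T(b, S) = -119/13 (T(b, S) = -(-119)/(-13) = -(-119)*(-1)/13 = -7*17/13 = -119/13)
Y = 6
h(J) = -5*J*(6 + J²) (h(J) = -5*(J² + 6)*J = -5*(6 + J²)*J = -5*J*(6 + J²))
z(l) = l
(h(373) + z(T(0, 26)))/(442245 - 224100) = (-5*373*(6 + 373²) - 119/13)/(442245 - 224100) = (-5*373*(6 + 139129) - 119/13)/218145 = (-5*373*139135 - 119/13)*(1/218145) = (-259486775 - 119/13)*(1/218145) = -3373328194/13*1/218145 = -3373328194/2835885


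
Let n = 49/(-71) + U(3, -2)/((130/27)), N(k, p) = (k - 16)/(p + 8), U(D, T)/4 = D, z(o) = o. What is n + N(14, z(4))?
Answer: 45287/27690 ≈ 1.6355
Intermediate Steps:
U(D, T) = 4*D
N(k, p) = (-16 + k)/(8 + p)
n = 8317/4615 (n = 49/(-71) + (4*3)/((130/27)) = 49*(-1/71) + 12/((130*(1/27))) = -49/71 + 12/(130/27) = -49/71 + 12*(27/130) = -49/71 + 162/65 = 8317/4615 ≈ 1.8022)
n + N(14, z(4)) = 8317/4615 + (-16 + 14)/(8 + 4) = 8317/4615 - 2/12 = 8317/4615 + (1/12)*(-2) = 8317/4615 - 1/6 = 45287/27690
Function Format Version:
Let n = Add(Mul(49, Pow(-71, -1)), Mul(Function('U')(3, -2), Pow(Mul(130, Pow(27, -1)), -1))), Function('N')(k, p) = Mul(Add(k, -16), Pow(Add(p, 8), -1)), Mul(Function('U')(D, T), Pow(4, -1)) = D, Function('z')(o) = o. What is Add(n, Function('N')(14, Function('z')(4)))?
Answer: Rational(45287, 27690) ≈ 1.6355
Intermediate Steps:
Function('U')(D, T) = Mul(4, D)
Function('N')(k, p) = Mul(Pow(Add(8, p), -1), Add(-16, k)) (Function('N')(k, p) = Mul(Add(-16, k), Pow(Add(8, p), -1)) = Mul(Pow(Add(8, p), -1), Add(-16, k)))
n = Rational(8317, 4615) (n = Add(Mul(49, Pow(-71, -1)), Mul(Mul(4, 3), Pow(Mul(130, Pow(27, -1)), -1))) = Add(Mul(49, Rational(-1, 71)), Mul(12, Pow(Mul(130, Rational(1, 27)), -1))) = Add(Rational(-49, 71), Mul(12, Pow(Rational(130, 27), -1))) = Add(Rational(-49, 71), Mul(12, Rational(27, 130))) = Add(Rational(-49, 71), Rational(162, 65)) = Rational(8317, 4615) ≈ 1.8022)
Add(n, Function('N')(14, Function('z')(4))) = Add(Rational(8317, 4615), Mul(Pow(Add(8, 4), -1), Add(-16, 14))) = Add(Rational(8317, 4615), Mul(Pow(12, -1), -2)) = Add(Rational(8317, 4615), Mul(Rational(1, 12), -2)) = Add(Rational(8317, 4615), Rational(-1, 6)) = Rational(45287, 27690)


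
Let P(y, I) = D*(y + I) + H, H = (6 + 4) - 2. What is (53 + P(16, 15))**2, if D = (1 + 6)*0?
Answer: 3721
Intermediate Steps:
D = 0 (D = 7*0 = 0)
H = 8 (H = 10 - 2 = 8)
P(y, I) = 8 (P(y, I) = 0*(y + I) + 8 = 0*(I + y) + 8 = 0 + 8 = 8)
(53 + P(16, 15))**2 = (53 + 8)**2 = 61**2 = 3721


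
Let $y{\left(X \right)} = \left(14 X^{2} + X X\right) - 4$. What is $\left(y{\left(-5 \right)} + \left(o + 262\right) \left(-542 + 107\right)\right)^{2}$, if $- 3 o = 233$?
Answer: $6370274596$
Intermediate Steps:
$o = - \frac{233}{3}$ ($o = \left(- \frac{1}{3}\right) 233 = - \frac{233}{3} \approx -77.667$)
$y{\left(X \right)} = -4 + 15 X^{2}$ ($y{\left(X \right)} = \left(14 X^{2} + X^{2}\right) - 4 = 15 X^{2} - 4 = -4 + 15 X^{2}$)
$\left(y{\left(-5 \right)} + \left(o + 262\right) \left(-542 + 107\right)\right)^{2} = \left(\left(-4 + 15 \left(-5\right)^{2}\right) + \left(- \frac{233}{3} + 262\right) \left(-542 + 107\right)\right)^{2} = \left(\left(-4 + 15 \cdot 25\right) + \frac{553}{3} \left(-435\right)\right)^{2} = \left(\left(-4 + 375\right) - 80185\right)^{2} = \left(371 - 80185\right)^{2} = \left(-79814\right)^{2} = 6370274596$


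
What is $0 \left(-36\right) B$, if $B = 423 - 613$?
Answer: $0$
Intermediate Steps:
$B = -190$ ($B = 423 - 613 = -190$)
$0 \left(-36\right) B = 0 \left(-36\right) \left(-190\right) = 0 \left(-190\right) = 0$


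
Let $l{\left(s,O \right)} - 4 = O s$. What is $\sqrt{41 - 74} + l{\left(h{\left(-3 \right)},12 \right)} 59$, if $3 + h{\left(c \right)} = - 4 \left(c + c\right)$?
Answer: $15104 + i \sqrt{33} \approx 15104.0 + 5.7446 i$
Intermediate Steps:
$h{\left(c \right)} = -3 - 8 c$ ($h{\left(c \right)} = -3 - 4 \left(c + c\right) = -3 - 4 \cdot 2 c = -3 - 8 c$)
$l{\left(s,O \right)} = 4 + O s$
$\sqrt{41 - 74} + l{\left(h{\left(-3 \right)},12 \right)} 59 = \sqrt{41 - 74} + \left(4 + 12 \left(-3 - -24\right)\right) 59 = \sqrt{-33} + \left(4 + 12 \left(-3 + 24\right)\right) 59 = i \sqrt{33} + \left(4 + 12 \cdot 21\right) 59 = i \sqrt{33} + \left(4 + 252\right) 59 = i \sqrt{33} + 256 \cdot 59 = i \sqrt{33} + 15104 = 15104 + i \sqrt{33}$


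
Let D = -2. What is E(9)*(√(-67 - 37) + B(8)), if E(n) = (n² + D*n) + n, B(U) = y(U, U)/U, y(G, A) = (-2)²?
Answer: 36 + 144*I*√26 ≈ 36.0 + 734.26*I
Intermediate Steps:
y(G, A) = 4
B(U) = 4/U
E(n) = n² - n (E(n) = (n² - 2*n) + n = n² - n)
E(9)*(√(-67 - 37) + B(8)) = (9*(-1 + 9))*(√(-67 - 37) + 4/8) = (9*8)*(√(-104) + 4*(⅛)) = 72*(2*I*√26 + ½) = 72*(½ + 2*I*√26) = 36 + 144*I*√26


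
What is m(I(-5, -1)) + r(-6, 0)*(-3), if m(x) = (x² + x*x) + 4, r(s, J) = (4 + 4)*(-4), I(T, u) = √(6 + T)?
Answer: 102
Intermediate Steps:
r(s, J) = -32 (r(s, J) = 8*(-4) = -32)
m(x) = 4 + 2*x² (m(x) = (x² + x²) + 4 = 2*x² + 4 = 4 + 2*x²)
m(I(-5, -1)) + r(-6, 0)*(-3) = (4 + 2*(√(6 - 5))²) - 32*(-3) = (4 + 2*(√1)²) + 96 = (4 + 2*1²) + 96 = (4 + 2*1) + 96 = (4 + 2) + 96 = 6 + 96 = 102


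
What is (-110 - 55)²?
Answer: 27225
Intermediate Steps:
(-110 - 55)² = (-165)² = 27225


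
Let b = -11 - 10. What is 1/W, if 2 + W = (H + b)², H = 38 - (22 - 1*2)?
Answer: ⅐ ≈ 0.14286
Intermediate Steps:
H = 18 (H = 38 - (22 - 2) = 38 - 1*20 = 38 - 20 = 18)
b = -21
W = 7 (W = -2 + (18 - 21)² = -2 + (-3)² = -2 + 9 = 7)
1/W = 1/7 = ⅐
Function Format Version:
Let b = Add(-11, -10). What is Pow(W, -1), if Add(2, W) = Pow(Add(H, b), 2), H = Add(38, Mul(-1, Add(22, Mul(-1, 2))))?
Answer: Rational(1, 7) ≈ 0.14286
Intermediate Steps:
H = 18 (H = Add(38, Mul(-1, Add(22, -2))) = Add(38, Mul(-1, 20)) = Add(38, -20) = 18)
b = -21
W = 7 (W = Add(-2, Pow(Add(18, -21), 2)) = Add(-2, Pow(-3, 2)) = Add(-2, 9) = 7)
Pow(W, -1) = Pow(7, -1) = Rational(1, 7)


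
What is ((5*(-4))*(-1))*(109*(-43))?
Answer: -93740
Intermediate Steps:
((5*(-4))*(-1))*(109*(-43)) = -20*(-1)*(-4687) = 20*(-4687) = -93740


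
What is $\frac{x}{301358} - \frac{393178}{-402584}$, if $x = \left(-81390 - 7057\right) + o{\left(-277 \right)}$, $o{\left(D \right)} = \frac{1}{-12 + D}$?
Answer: $\frac{5988079081195}{8765507930452} \approx 0.68314$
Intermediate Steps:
$x = - \frac{25561184}{289}$ ($x = \left(-81390 - 7057\right) + \frac{1}{-12 - 277} = -88447 + \frac{1}{-289} = -88447 - \frac{1}{289} = - \frac{25561184}{289} \approx -88447.0$)
$\frac{x}{301358} - \frac{393178}{-402584} = - \frac{25561184}{289 \cdot 301358} - \frac{393178}{-402584} = \left(- \frac{25561184}{289}\right) \frac{1}{301358} - - \frac{196589}{201292} = - \frac{12780592}{43546231} + \frac{196589}{201292} = \frac{5988079081195}{8765507930452}$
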